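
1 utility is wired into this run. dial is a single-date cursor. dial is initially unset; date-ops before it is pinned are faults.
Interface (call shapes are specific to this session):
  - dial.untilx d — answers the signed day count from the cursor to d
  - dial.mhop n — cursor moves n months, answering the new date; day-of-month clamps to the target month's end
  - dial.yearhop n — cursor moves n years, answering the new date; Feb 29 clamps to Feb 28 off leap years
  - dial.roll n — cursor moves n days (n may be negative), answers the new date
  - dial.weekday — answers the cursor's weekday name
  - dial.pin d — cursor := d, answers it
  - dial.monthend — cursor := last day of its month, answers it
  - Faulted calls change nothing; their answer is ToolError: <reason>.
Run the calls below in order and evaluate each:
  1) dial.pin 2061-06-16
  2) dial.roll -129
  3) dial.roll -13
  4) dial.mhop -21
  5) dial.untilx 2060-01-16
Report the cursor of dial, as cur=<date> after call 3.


Using pin using d: 2061-06-16, yielding 2061-06-16.
I run roll using n: -129, and get 2061-02-07.
I run roll using n: -13, which returns 2061-01-25.
Then mhop using n: -21, yielding 2059-04-25.
Then untilx using d: 2060-01-16, — result: 266.

Answer: cur=2061-01-25


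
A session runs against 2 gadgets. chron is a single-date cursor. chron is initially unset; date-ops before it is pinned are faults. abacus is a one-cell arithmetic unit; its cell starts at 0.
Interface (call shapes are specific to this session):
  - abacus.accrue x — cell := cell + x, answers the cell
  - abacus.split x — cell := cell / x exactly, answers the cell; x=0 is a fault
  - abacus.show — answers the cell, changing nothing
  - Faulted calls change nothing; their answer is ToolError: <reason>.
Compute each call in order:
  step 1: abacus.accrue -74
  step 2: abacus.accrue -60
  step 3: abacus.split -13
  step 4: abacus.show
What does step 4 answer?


Answer: 134/13

Derivation:
>> abacus.accrue(-74)
<< -74
>> abacus.accrue(-60)
<< -134
>> abacus.split(-13)
<< 134/13
>> abacus.show()
<< 134/13


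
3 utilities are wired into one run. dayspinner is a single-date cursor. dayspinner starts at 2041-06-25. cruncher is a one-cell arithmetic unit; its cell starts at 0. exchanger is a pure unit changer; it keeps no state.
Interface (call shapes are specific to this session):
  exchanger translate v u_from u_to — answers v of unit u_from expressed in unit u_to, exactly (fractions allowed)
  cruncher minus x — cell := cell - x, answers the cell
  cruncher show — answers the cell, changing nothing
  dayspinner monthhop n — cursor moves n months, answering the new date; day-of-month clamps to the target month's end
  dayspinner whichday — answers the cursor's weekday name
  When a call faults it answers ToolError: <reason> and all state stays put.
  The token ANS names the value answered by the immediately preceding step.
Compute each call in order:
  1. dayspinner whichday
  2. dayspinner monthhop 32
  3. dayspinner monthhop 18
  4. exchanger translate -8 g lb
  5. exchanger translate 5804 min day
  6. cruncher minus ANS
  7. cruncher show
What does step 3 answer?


// 1. dayspinner whichday() == Tuesday
// 2. dayspinner monthhop(n='32') == 2044-02-25
// 3. dayspinner monthhop(n='18') == 2045-08-25
// 4. exchanger translate(v='-8', u_from='g', u_to='lb') == -800000/45359237
// 5. exchanger translate(v='5804', u_from='min', u_to='day') == 1451/360
// 6. cruncher minus(x='ANS') == -1451/360
// 7. cruncher show() == -1451/360

Answer: 2045-08-25


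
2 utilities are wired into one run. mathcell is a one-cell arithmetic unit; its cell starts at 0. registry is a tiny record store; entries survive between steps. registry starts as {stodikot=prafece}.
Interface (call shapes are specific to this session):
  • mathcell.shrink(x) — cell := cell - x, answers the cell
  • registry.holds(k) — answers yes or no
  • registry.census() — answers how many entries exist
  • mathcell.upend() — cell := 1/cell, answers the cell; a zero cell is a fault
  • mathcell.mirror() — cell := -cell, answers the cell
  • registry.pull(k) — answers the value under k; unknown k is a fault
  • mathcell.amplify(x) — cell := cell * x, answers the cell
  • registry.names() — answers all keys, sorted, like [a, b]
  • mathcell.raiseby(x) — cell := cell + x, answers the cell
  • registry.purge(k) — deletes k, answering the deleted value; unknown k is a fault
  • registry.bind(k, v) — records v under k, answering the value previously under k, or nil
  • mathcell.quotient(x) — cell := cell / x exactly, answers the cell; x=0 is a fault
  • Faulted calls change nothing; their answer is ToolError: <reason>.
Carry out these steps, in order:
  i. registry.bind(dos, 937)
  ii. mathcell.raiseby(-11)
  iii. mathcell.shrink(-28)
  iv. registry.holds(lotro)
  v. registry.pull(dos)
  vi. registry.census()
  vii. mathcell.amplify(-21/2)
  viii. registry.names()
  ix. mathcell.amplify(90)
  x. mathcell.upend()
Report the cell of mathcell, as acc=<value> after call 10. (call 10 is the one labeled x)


[in] registry.bind k: dos v: 937
  nil
[in] mathcell.raiseby x: -11
  -11
[in] mathcell.shrink x: -28
  17
[in] registry.holds k: lotro
  no
[in] registry.pull k: dos
  937
[in] registry.census
  2
[in] mathcell.amplify x: -21/2
  -357/2
[in] registry.names
  [dos, stodikot]
[in] mathcell.amplify x: 90
  -16065
[in] mathcell.upend
  -1/16065

Answer: acc=-1/16065


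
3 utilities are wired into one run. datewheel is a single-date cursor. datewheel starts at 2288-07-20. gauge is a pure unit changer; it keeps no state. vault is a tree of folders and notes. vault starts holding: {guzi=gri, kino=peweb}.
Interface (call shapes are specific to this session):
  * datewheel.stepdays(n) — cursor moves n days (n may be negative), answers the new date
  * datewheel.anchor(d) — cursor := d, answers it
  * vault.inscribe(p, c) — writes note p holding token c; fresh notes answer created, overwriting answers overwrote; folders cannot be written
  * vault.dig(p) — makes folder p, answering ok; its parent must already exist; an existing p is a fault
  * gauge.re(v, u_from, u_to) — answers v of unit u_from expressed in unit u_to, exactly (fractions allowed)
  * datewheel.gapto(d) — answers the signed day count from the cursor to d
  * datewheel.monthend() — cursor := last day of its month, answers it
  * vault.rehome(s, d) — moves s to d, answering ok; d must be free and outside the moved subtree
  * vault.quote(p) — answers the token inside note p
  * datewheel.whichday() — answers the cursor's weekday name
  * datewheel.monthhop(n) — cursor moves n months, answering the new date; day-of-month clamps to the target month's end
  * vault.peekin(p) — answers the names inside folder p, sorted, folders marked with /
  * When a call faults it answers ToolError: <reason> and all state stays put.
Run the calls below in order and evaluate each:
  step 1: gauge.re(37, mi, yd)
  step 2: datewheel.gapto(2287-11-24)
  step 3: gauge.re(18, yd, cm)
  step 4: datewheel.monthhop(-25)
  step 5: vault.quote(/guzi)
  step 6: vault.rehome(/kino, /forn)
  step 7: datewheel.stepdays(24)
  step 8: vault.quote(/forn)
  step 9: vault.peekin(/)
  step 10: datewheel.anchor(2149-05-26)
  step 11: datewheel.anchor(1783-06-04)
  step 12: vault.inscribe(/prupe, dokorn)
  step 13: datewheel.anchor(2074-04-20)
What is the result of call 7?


Answer: 2286-07-14

Derivation:
·→ gauge.re(v→37, u_from→mi, u_to→yd)
·← 65120
·→ datewheel.gapto(d→2287-11-24)
·← -239
·→ gauge.re(v→18, u_from→yd, u_to→cm)
·← 41148/25
·→ datewheel.monthhop(n→-25)
·← 2286-06-20
·→ vault.quote(p→/guzi)
·← gri
·→ vault.rehome(s→/kino, d→/forn)
·← ok
·→ datewheel.stepdays(n→24)
·← 2286-07-14
·→ vault.quote(p→/forn)
·← peweb
·→ vault.peekin(p→/)
·← [forn, guzi]
·→ datewheel.anchor(d→2149-05-26)
·← 2149-05-26
·→ datewheel.anchor(d→1783-06-04)
·← 1783-06-04
·→ vault.inscribe(p→/prupe, c→dokorn)
·← created
·→ datewheel.anchor(d→2074-04-20)
·← 2074-04-20


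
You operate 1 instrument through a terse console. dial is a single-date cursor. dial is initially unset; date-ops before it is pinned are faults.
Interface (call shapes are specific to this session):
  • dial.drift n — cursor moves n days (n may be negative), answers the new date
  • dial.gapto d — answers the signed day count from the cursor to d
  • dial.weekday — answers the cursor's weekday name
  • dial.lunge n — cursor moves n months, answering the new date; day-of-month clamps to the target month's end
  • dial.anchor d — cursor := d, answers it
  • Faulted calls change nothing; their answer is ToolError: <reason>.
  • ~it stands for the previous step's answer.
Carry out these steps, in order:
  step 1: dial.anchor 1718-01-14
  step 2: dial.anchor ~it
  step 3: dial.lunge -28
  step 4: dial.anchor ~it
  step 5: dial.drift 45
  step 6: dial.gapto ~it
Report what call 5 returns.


Answer: 1715-10-29

Derivation:
Act: dial.anchor[d='1718-01-14']
Obs: 1718-01-14
Act: dial.anchor[d='~it']
Obs: 1718-01-14
Act: dial.lunge[n='-28']
Obs: 1715-09-14
Act: dial.anchor[d='~it']
Obs: 1715-09-14
Act: dial.drift[n='45']
Obs: 1715-10-29
Act: dial.gapto[d='~it']
Obs: 0


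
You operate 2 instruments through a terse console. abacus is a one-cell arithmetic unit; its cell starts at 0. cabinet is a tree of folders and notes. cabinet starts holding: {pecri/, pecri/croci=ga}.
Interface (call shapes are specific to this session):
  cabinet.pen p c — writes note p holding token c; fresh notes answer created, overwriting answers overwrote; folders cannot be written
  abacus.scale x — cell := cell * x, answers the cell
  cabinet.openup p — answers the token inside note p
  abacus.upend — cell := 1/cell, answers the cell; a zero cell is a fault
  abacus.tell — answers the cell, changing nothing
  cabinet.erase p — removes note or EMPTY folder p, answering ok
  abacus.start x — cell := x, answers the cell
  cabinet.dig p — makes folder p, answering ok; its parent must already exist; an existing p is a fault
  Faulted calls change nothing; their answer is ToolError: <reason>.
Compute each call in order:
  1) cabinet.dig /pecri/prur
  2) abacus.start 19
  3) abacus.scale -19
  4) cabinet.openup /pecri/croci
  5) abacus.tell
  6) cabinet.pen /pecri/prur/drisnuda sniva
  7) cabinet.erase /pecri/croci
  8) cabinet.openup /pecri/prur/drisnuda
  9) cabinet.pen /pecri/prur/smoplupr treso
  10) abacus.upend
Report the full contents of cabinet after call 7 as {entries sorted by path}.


Answer: {pecri/, pecri/prur/, pecri/prur/drisnuda=sniva}

Derivation:
$ cabinet.dig p: /pecri/prur
[out] ok
$ abacus.start x: 19
[out] 19
$ abacus.scale x: -19
[out] -361
$ cabinet.openup p: /pecri/croci
[out] ga
$ abacus.tell
[out] -361
$ cabinet.pen p: /pecri/prur/drisnuda c: sniva
[out] created
$ cabinet.erase p: /pecri/croci
[out] ok
$ cabinet.openup p: /pecri/prur/drisnuda
[out] sniva
$ cabinet.pen p: /pecri/prur/smoplupr c: treso
[out] created
$ abacus.upend
[out] -1/361


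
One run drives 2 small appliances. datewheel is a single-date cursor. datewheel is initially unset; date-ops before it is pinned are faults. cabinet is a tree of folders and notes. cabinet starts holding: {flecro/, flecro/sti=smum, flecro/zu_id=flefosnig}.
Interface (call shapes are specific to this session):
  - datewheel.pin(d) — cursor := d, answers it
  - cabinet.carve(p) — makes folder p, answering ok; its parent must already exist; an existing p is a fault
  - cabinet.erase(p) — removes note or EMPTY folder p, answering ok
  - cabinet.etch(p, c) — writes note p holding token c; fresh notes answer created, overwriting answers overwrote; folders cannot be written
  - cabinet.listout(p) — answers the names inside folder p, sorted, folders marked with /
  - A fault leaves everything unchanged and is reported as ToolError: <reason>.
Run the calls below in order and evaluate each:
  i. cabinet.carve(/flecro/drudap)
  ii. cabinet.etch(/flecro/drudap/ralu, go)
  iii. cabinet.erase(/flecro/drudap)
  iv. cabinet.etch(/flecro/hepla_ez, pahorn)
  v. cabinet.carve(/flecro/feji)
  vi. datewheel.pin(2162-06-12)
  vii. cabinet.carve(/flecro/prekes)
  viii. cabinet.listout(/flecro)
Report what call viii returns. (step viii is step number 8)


Answer: [drudap/, feji/, hepla_ez, prekes/, sti, zu_id]

Derivation:
-- 1. cabinet.carve(p: /flecro/drudap) ~> ok
-- 2. cabinet.etch(p: /flecro/drudap/ralu, c: go) ~> created
-- 3. cabinet.erase(p: /flecro/drudap) ~> ToolError: not empty
-- 4. cabinet.etch(p: /flecro/hepla_ez, c: pahorn) ~> created
-- 5. cabinet.carve(p: /flecro/feji) ~> ok
-- 6. datewheel.pin(d: 2162-06-12) ~> 2162-06-12
-- 7. cabinet.carve(p: /flecro/prekes) ~> ok
-- 8. cabinet.listout(p: /flecro) ~> [drudap/, feji/, hepla_ez, prekes/, sti, zu_id]


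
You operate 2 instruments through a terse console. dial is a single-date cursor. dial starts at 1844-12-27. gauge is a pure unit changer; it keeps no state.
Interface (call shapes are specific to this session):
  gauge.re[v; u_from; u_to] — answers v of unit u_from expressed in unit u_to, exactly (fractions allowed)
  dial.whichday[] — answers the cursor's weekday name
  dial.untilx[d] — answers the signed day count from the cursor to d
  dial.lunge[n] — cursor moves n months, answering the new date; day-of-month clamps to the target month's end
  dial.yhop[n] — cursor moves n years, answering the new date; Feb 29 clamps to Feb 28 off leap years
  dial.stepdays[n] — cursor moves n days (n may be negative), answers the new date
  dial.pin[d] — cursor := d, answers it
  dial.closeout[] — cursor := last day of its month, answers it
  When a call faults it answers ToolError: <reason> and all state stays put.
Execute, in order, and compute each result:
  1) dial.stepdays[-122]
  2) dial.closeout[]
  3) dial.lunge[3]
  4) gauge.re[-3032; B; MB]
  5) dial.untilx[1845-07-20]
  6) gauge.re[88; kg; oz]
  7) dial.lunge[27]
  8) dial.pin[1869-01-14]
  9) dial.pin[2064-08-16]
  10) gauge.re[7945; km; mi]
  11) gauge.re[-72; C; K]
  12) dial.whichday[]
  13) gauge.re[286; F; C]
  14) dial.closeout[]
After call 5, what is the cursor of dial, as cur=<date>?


# 1. dial.stepdays(n→-122) == 1844-08-27
# 2. dial.closeout() == 1844-08-31
# 3. dial.lunge(n→3) == 1844-11-30
# 4. gauge.re(v→-3032, u_from→B, u_to→MB) == -379/125000
# 5. dial.untilx(d→1845-07-20) == 232
# 6. gauge.re(v→88, u_from→kg, u_to→oz) == 12800000000/4123567
# 7. dial.lunge(n→27) == 1847-02-28
# 8. dial.pin(d→1869-01-14) == 1869-01-14
# 9. dial.pin(d→2064-08-16) == 2064-08-16
# 10. gauge.re(v→7945, u_from→km, u_to→mi) == 124140625/25146
# 11. gauge.re(v→-72, u_from→C, u_to→K) == 4023/20
# 12. dial.whichday() == Saturday
# 13. gauge.re(v→286, u_from→F, u_to→C) == 1270/9
# 14. dial.closeout() == 2064-08-31

Answer: cur=1844-11-30


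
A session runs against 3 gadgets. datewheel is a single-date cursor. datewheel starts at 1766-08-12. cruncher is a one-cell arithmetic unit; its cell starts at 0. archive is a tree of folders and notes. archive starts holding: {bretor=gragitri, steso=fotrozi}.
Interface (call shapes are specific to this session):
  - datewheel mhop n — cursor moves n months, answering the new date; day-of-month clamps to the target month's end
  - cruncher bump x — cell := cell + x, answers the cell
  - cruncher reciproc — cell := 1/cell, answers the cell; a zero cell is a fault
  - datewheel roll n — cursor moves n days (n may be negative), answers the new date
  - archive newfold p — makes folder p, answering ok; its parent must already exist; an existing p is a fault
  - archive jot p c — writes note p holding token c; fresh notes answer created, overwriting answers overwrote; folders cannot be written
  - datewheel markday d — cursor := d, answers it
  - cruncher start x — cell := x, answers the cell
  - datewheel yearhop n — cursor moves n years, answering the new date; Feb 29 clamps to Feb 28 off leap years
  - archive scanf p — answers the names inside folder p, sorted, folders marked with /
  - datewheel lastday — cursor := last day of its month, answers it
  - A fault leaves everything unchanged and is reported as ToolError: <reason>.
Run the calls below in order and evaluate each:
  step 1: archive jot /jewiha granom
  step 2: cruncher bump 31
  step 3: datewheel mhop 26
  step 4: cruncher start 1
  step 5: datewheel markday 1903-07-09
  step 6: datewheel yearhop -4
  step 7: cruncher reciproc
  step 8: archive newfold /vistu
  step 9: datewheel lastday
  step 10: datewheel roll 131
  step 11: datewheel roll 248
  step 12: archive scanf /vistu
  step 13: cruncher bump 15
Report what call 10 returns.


Answer: 1899-12-09

Derivation:
CALL archive jot[p→/jewiha; c→granom]
RET  created
CALL cruncher bump[x→31]
RET  31
CALL datewheel mhop[n→26]
RET  1768-10-12
CALL cruncher start[x→1]
RET  1
CALL datewheel markday[d→1903-07-09]
RET  1903-07-09
CALL datewheel yearhop[n→-4]
RET  1899-07-09
CALL cruncher reciproc[]
RET  1
CALL archive newfold[p→/vistu]
RET  ok
CALL datewheel lastday[]
RET  1899-07-31
CALL datewheel roll[n→131]
RET  1899-12-09
CALL datewheel roll[n→248]
RET  1900-08-14
CALL archive scanf[p→/vistu]
RET  []
CALL cruncher bump[x→15]
RET  16


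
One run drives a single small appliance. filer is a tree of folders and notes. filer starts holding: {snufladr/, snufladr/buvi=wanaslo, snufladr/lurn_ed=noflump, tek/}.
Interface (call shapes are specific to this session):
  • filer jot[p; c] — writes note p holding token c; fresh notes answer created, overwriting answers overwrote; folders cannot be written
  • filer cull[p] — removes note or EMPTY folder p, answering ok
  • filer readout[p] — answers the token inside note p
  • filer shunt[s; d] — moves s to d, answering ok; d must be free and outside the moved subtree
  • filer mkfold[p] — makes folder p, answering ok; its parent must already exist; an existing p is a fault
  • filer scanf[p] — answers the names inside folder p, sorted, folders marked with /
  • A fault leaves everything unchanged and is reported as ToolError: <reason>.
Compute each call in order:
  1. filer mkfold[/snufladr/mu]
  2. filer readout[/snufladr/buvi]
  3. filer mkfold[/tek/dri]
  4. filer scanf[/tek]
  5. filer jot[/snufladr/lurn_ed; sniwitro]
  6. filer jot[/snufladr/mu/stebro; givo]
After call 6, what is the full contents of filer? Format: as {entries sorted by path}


>> filer mkfold(p: /snufladr/mu)
<< ok
>> filer readout(p: /snufladr/buvi)
<< wanaslo
>> filer mkfold(p: /tek/dri)
<< ok
>> filer scanf(p: /tek)
<< [dri/]
>> filer jot(p: /snufladr/lurn_ed, c: sniwitro)
<< overwrote
>> filer jot(p: /snufladr/mu/stebro, c: givo)
<< created

Answer: {snufladr/, snufladr/buvi=wanaslo, snufladr/lurn_ed=sniwitro, snufladr/mu/, snufladr/mu/stebro=givo, tek/, tek/dri/}


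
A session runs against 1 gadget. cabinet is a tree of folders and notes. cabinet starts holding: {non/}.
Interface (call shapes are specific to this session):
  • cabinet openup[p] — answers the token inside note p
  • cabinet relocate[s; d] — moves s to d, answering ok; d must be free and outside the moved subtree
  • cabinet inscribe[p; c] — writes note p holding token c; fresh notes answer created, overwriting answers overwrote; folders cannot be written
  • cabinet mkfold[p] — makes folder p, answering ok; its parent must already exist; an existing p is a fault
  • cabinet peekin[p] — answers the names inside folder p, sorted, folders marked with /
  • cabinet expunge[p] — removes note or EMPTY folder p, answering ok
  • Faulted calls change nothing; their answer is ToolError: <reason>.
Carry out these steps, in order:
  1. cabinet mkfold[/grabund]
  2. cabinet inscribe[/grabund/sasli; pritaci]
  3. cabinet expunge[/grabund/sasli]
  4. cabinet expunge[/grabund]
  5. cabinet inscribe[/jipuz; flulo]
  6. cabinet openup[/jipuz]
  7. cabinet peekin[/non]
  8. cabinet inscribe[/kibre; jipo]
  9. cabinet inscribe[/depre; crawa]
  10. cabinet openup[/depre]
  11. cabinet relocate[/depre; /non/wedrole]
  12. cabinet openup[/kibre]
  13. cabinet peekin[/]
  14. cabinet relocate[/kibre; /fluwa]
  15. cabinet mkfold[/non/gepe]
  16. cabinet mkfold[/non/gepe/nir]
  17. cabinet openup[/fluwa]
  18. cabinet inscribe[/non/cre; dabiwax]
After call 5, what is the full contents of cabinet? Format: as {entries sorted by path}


Act: cabinet mkfold[p='/grabund']
Obs: ok
Act: cabinet inscribe[p='/grabund/sasli'; c='pritaci']
Obs: created
Act: cabinet expunge[p='/grabund/sasli']
Obs: ok
Act: cabinet expunge[p='/grabund']
Obs: ok
Act: cabinet inscribe[p='/jipuz'; c='flulo']
Obs: created
Act: cabinet openup[p='/jipuz']
Obs: flulo
Act: cabinet peekin[p='/non']
Obs: []
Act: cabinet inscribe[p='/kibre'; c='jipo']
Obs: created
Act: cabinet inscribe[p='/depre'; c='crawa']
Obs: created
Act: cabinet openup[p='/depre']
Obs: crawa
Act: cabinet relocate[s='/depre'; d='/non/wedrole']
Obs: ok
Act: cabinet openup[p='/kibre']
Obs: jipo
Act: cabinet peekin[p='/']
Obs: [jipuz, kibre, non/]
Act: cabinet relocate[s='/kibre'; d='/fluwa']
Obs: ok
Act: cabinet mkfold[p='/non/gepe']
Obs: ok
Act: cabinet mkfold[p='/non/gepe/nir']
Obs: ok
Act: cabinet openup[p='/fluwa']
Obs: jipo
Act: cabinet inscribe[p='/non/cre'; c='dabiwax']
Obs: created

Answer: {jipuz=flulo, non/}


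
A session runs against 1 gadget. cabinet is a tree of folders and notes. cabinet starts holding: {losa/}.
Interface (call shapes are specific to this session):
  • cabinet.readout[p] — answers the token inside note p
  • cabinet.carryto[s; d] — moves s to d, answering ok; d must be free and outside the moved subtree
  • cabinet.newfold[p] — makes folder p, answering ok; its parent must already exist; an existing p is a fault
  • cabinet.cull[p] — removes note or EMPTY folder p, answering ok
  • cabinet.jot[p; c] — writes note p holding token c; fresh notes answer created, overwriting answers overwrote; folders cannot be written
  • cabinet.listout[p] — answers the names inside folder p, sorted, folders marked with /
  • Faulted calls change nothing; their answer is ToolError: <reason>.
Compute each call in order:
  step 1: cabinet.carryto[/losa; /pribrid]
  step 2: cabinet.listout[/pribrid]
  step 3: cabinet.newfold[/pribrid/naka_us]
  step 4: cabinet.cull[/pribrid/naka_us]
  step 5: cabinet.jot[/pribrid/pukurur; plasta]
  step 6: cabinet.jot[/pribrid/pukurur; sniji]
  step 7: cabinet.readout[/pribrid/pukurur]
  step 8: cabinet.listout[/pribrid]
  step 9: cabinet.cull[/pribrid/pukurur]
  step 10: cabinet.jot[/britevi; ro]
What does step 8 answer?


Step: cabinet.carryto[s=/losa; d=/pribrid]
Result: ok
Step: cabinet.listout[p=/pribrid]
Result: []
Step: cabinet.newfold[p=/pribrid/naka_us]
Result: ok
Step: cabinet.cull[p=/pribrid/naka_us]
Result: ok
Step: cabinet.jot[p=/pribrid/pukurur; c=plasta]
Result: created
Step: cabinet.jot[p=/pribrid/pukurur; c=sniji]
Result: overwrote
Step: cabinet.readout[p=/pribrid/pukurur]
Result: sniji
Step: cabinet.listout[p=/pribrid]
Result: [pukurur]
Step: cabinet.cull[p=/pribrid/pukurur]
Result: ok
Step: cabinet.jot[p=/britevi; c=ro]
Result: created

Answer: [pukurur]


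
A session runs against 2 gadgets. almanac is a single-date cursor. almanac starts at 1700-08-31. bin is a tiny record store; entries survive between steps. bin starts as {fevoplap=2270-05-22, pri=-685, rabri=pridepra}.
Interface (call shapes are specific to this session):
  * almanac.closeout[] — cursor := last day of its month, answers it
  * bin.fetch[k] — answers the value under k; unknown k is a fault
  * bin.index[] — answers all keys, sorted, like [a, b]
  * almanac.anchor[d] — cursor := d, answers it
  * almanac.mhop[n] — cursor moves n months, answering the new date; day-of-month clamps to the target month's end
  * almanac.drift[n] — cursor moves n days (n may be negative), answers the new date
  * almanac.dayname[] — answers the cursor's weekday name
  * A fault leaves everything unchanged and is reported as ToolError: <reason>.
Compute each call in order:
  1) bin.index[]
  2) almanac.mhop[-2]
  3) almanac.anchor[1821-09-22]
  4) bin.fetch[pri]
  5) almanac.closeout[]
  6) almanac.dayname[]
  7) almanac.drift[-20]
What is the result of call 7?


I call bin.index(), → [fevoplap, pri, rabri].
I invoke almanac.mhop using n='-2', → 1700-06-30.
Calling almanac.anchor using d='1821-09-22', giving 1821-09-22.
Calling bin.fetch using k='pri', which returns -685.
Invoking almanac.closeout, giving 1821-09-30.
Now I run almanac.dayname, which returns Sunday.
I try almanac.drift using n='-20': 1821-09-10.

Answer: 1821-09-10


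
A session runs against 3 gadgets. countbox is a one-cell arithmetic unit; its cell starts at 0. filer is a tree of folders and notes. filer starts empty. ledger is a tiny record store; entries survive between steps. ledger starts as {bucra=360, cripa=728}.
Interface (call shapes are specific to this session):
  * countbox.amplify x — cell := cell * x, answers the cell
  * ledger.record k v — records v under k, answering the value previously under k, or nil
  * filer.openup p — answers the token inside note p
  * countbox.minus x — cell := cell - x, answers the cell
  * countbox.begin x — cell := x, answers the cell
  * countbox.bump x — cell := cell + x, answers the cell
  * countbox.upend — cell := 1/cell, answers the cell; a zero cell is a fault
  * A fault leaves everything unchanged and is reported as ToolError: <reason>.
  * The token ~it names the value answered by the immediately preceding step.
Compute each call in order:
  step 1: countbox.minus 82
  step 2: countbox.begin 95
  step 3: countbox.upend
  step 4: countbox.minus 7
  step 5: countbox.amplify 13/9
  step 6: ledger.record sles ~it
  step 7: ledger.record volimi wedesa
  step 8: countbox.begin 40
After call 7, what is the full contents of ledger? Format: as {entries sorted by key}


~$ countbox.minus x: 82
= -82
~$ countbox.begin x: 95
= 95
~$ countbox.upend
= 1/95
~$ countbox.minus x: 7
= -664/95
~$ countbox.amplify x: 13/9
= -8632/855
~$ ledger.record k: sles v: ~it
= nil
~$ ledger.record k: volimi v: wedesa
= nil
~$ countbox.begin x: 40
= 40

Answer: {bucra=360, cripa=728, sles=-8632/855, volimi=wedesa}


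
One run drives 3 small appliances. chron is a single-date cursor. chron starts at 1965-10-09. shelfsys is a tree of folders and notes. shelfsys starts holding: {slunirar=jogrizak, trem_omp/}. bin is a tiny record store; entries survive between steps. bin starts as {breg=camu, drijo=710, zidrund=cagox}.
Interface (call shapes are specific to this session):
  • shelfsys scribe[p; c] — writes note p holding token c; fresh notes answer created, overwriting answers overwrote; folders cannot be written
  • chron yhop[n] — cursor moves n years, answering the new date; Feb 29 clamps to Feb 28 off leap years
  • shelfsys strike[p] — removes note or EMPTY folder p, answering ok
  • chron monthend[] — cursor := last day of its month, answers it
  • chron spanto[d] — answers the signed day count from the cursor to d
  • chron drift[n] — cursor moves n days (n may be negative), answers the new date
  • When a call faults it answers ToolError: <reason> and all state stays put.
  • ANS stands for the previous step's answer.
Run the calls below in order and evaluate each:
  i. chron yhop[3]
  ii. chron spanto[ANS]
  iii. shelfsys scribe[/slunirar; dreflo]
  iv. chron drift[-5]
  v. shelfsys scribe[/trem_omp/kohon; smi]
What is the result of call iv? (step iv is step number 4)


Answer: 1968-10-04

Derivation:
-- chron yhop(3) : 1968-10-09
-- chron spanto(ANS) : 0
-- shelfsys scribe(/slunirar, dreflo) : overwrote
-- chron drift(-5) : 1968-10-04
-- shelfsys scribe(/trem_omp/kohon, smi) : created


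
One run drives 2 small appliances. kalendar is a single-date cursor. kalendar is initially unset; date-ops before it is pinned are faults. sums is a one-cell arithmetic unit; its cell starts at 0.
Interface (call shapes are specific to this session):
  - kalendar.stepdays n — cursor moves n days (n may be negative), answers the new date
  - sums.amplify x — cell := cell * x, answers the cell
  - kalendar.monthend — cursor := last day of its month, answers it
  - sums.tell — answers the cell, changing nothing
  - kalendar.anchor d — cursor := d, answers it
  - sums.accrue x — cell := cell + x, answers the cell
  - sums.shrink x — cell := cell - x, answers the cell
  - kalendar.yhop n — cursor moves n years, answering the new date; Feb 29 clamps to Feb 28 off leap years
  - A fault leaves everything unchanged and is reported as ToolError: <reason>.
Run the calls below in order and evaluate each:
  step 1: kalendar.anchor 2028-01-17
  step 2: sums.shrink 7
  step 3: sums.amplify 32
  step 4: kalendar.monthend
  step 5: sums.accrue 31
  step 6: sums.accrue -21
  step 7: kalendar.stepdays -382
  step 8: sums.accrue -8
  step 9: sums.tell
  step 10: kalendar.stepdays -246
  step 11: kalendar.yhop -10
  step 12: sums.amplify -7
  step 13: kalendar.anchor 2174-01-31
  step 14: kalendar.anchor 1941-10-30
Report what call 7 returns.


;; 1. kalendar.anchor(2028-01-17) ~> 2028-01-17
;; 2. sums.shrink(7) ~> -7
;; 3. sums.amplify(32) ~> -224
;; 4. kalendar.monthend() ~> 2028-01-31
;; 5. sums.accrue(31) ~> -193
;; 6. sums.accrue(-21) ~> -214
;; 7. kalendar.stepdays(-382) ~> 2027-01-14
;; 8. sums.accrue(-8) ~> -222
;; 9. sums.tell() ~> -222
;; 10. kalendar.stepdays(-246) ~> 2026-05-13
;; 11. kalendar.yhop(-10) ~> 2016-05-13
;; 12. sums.amplify(-7) ~> 1554
;; 13. kalendar.anchor(2174-01-31) ~> 2174-01-31
;; 14. kalendar.anchor(1941-10-30) ~> 1941-10-30

Answer: 2027-01-14


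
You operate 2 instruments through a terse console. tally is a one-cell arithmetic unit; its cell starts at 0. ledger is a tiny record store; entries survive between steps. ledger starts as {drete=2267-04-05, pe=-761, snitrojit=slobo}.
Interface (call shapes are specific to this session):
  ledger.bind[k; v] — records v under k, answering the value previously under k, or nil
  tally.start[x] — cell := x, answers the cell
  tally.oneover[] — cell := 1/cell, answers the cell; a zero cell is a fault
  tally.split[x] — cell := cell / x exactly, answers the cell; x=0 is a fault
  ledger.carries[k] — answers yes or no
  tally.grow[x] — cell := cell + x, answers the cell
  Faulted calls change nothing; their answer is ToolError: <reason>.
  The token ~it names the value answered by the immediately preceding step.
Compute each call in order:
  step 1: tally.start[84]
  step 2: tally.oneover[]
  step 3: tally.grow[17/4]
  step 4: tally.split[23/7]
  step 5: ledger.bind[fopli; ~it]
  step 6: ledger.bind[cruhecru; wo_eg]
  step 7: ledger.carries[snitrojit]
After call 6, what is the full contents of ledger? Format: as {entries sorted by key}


% 1. tally.start(x: 84) ~> 84
% 2. tally.oneover() ~> 1/84
% 3. tally.grow(x: 17/4) ~> 179/42
% 4. tally.split(x: 23/7) ~> 179/138
% 5. ledger.bind(k: fopli, v: ~it) ~> nil
% 6. ledger.bind(k: cruhecru, v: wo_eg) ~> nil
% 7. ledger.carries(k: snitrojit) ~> yes

Answer: {cruhecru=wo_eg, drete=2267-04-05, fopli=179/138, pe=-761, snitrojit=slobo}


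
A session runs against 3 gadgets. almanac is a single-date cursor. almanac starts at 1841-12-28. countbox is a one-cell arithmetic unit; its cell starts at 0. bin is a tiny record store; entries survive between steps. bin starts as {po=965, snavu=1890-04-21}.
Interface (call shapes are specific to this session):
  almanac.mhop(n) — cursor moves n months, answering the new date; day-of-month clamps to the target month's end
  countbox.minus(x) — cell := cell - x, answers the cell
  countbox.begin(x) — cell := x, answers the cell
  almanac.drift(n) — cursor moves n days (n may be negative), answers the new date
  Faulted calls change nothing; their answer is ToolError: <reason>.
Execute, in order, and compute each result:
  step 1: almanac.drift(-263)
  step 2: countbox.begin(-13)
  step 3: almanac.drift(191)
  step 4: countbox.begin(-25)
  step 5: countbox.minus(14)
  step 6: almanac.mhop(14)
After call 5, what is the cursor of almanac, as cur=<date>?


% almanac.drift n=-263
[out] 1841-04-09
% countbox.begin x=-13
[out] -13
% almanac.drift n=191
[out] 1841-10-17
% countbox.begin x=-25
[out] -25
% countbox.minus x=14
[out] -39
% almanac.mhop n=14
[out] 1842-12-17

Answer: cur=1841-10-17


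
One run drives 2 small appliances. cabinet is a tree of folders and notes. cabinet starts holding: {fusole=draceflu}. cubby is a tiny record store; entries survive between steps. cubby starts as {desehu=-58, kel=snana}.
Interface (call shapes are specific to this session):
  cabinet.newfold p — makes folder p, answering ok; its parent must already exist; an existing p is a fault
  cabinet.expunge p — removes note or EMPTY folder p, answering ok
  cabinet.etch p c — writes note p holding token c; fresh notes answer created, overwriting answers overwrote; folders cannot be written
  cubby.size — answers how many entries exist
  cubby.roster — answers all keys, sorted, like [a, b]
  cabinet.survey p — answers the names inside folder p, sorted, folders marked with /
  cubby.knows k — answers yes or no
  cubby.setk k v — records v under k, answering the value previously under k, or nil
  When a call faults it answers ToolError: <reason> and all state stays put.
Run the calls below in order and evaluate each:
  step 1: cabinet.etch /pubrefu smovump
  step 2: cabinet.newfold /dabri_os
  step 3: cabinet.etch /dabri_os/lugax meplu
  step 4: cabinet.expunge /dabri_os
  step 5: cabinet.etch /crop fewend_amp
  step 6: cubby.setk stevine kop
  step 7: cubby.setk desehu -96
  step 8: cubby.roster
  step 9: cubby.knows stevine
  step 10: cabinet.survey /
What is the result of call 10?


Using cabinet.etch(p='/pubrefu', c='smovump'), — result: created.
Then cabinet.newfold(p='/dabri_os'), and see ok.
Then cabinet.etch(p='/dabri_os/lugax', c='meplu'), yielding created.
I try cabinet.expunge(p='/dabri_os'), which returns ToolError: not empty.
I invoke cabinet.etch(p='/crop', c='fewend_amp'), yielding created.
Using cubby.setk(k='stevine', v='kop'), and get nil.
I use cubby.setk(k='desehu', v='-96'), yielding -58.
Calling cubby.roster, which returns [desehu, kel, stevine].
I use cubby.knows(k='stevine'), yielding yes.
I run cabinet.survey(p='/'), yielding [crop, dabri_os/, fusole, pubrefu].

Answer: [crop, dabri_os/, fusole, pubrefu]


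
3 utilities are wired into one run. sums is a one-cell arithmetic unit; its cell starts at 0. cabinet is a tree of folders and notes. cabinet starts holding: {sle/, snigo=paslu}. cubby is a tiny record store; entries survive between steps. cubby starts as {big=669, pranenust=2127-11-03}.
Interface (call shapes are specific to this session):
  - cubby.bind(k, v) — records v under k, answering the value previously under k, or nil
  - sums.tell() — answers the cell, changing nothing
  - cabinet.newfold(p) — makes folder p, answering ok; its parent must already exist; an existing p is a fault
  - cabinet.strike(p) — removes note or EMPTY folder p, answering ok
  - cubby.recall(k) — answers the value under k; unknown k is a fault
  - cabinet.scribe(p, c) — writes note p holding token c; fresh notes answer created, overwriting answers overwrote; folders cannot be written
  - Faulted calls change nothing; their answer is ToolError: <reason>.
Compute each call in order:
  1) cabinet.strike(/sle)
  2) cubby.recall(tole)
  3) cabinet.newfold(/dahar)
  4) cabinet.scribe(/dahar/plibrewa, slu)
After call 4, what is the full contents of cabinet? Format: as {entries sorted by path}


I run cabinet.strike on p: /sle, giving ok.
Calling cubby.recall on k: tole, and get ToolError: no such key tole.
I try cabinet.newfold on p: /dahar, which returns ok.
Invoking cabinet.scribe on p: /dahar/plibrewa, c: slu, — result: created.

Answer: {dahar/, dahar/plibrewa=slu, snigo=paslu}


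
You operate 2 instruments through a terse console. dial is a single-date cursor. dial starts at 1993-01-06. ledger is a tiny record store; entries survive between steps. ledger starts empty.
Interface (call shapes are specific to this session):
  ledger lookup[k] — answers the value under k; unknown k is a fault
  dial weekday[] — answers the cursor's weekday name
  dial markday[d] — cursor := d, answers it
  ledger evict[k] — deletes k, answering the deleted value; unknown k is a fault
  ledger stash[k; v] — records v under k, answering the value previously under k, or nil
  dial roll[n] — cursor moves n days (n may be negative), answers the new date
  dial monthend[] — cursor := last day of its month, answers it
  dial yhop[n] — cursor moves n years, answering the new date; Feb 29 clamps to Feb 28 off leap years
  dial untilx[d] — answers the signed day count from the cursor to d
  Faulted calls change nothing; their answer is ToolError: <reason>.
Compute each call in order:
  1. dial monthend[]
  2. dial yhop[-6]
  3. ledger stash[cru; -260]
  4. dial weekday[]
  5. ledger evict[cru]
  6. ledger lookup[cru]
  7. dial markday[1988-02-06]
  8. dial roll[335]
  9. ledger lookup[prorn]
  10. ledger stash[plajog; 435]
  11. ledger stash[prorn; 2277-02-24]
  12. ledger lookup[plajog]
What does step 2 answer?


;; dial monthend() == 1993-01-31
;; dial yhop(n→-6) == 1987-01-31
;; ledger stash(k→cru, v→-260) == nil
;; dial weekday() == Saturday
;; ledger evict(k→cru) == -260
;; ledger lookup(k→cru) == ToolError: no such key cru
;; dial markday(d→1988-02-06) == 1988-02-06
;; dial roll(n→335) == 1989-01-06
;; ledger lookup(k→prorn) == ToolError: no such key prorn
;; ledger stash(k→plajog, v→435) == nil
;; ledger stash(k→prorn, v→2277-02-24) == nil
;; ledger lookup(k→plajog) == 435

Answer: 1987-01-31


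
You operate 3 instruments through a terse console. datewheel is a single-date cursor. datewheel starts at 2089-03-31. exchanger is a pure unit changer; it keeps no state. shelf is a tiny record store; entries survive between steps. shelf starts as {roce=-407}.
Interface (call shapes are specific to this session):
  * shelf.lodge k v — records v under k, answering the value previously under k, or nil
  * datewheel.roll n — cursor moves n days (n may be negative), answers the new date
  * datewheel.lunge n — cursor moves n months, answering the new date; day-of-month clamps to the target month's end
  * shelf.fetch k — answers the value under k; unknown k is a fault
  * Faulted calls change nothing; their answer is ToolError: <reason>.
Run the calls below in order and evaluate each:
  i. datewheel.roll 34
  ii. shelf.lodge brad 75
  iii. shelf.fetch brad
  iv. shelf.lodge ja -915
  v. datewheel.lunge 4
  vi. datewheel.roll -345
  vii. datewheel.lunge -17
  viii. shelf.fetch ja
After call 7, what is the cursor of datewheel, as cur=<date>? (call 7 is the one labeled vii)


Next I call roll on n: 34: 2089-05-04.
I call lodge on k: brad, v: 75, and see nil.
I use fetch on k: brad, and get 75.
I use lodge on k: ja, v: -915, and see nil.
I use lunge on n: 4, yielding 2089-09-04.
I call roll on n: -345, → 2088-09-24.
I call lunge on n: -17, which returns 2087-04-24.
Now I run fetch on k: ja, → -915.

Answer: cur=2087-04-24


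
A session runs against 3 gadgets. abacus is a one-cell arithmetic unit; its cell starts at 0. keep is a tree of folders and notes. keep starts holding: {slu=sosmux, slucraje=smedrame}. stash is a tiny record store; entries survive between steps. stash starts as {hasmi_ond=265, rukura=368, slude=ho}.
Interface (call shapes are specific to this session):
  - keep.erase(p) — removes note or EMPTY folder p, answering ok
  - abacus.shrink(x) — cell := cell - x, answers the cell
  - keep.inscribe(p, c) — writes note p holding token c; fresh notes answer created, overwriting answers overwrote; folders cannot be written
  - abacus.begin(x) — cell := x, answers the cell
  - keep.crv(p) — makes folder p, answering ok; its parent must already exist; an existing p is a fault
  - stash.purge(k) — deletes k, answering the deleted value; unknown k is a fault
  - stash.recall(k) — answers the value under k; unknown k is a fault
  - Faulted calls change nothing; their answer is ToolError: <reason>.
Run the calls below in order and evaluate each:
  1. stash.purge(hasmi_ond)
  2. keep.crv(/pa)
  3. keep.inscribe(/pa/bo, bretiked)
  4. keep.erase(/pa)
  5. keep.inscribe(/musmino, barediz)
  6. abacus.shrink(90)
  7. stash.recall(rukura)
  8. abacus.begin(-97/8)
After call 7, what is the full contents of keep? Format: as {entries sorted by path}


Do: stash.purge[k→hasmi_ond]
See: 265
Do: keep.crv[p→/pa]
See: ok
Do: keep.inscribe[p→/pa/bo; c→bretiked]
See: created
Do: keep.erase[p→/pa]
See: ToolError: not empty
Do: keep.inscribe[p→/musmino; c→barediz]
See: created
Do: abacus.shrink[x→90]
See: -90
Do: stash.recall[k→rukura]
See: 368
Do: abacus.begin[x→-97/8]
See: -97/8

Answer: {musmino=barediz, pa/, pa/bo=bretiked, slu=sosmux, slucraje=smedrame}
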